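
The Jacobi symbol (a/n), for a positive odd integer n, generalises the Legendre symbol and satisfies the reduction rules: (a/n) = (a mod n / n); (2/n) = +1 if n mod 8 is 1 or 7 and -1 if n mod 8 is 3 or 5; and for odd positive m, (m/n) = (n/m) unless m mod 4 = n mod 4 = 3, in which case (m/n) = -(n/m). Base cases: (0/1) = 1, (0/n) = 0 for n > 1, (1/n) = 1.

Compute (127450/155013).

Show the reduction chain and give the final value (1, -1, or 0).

factor out 2^1: 127450 = 2^1·63725; with 155013 mod 8 = 5, (2/155013) = -1; sign now -1; continue with (63725/155013)
flip (63725/155013) -> (155013/63725): both odd, 63725 mod 4 = 1, 155013 mod 4 = 1, so the flip contributes +1; sign now -1
(155013/63725): 155013 mod 63725 = 27563, so (155013/63725) = (27563/63725)
flip (27563/63725) -> (63725/27563): both odd, 27563 mod 4 = 3, 63725 mod 4 = 1, so the flip contributes +1; sign now -1
(63725/27563): 63725 mod 27563 = 8599, so (63725/27563) = (8599/27563)
flip (8599/27563) -> (27563/8599): both odd, 8599 mod 4 = 3, 27563 mod 4 = 3, so the flip contributes -1; sign now +1
(27563/8599): 27563 mod 8599 = 1766, so (27563/8599) = (1766/8599)
factor out 2^1: 1766 = 2^1·883; with 8599 mod 8 = 7, (2/8599) = +1; sign now +1; continue with (883/8599)
flip (883/8599) -> (8599/883): both odd, 883 mod 4 = 3, 8599 mod 4 = 3, so the flip contributes -1; sign now -1
(8599/883): 8599 mod 883 = 652, so (8599/883) = (652/883)
factor out 2^2: 652 = 2^2·163; with 883 mod 8 = 3, (2/883) = -1; sign now -1; continue with (163/883)
flip (163/883) -> (883/163): both odd, 163 mod 4 = 3, 883 mod 4 = 3, so the flip contributes -1; sign now +1
(883/163): 883 mod 163 = 68, so (883/163) = (68/163)
factor out 2^2: 68 = 2^2·17; with 163 mod 8 = 3, (2/163) = -1; sign now +1; continue with (17/163)
flip (17/163) -> (163/17): both odd, 17 mod 4 = 1, 163 mod 4 = 3, so the flip contributes +1; sign now +1
(163/17): 163 mod 17 = 10, so (163/17) = (10/17)
factor out 2^1: 10 = 2^1·5; with 17 mod 8 = 1, (2/17) = +1; sign now +1; continue with (5/17)
flip (5/17) -> (17/5): both odd, 5 mod 4 = 1, 17 mod 4 = 1, so the flip contributes +1; sign now +1
(17/5): 17 mod 5 = 2, so (17/5) = (2/5)
factor out 2^1: 2 = 2^1·1; with 5 mod 8 = 5, (2/5) = -1; sign now -1; continue with (1/5)
reached (1/5) = 1, so the symbol is -1

-1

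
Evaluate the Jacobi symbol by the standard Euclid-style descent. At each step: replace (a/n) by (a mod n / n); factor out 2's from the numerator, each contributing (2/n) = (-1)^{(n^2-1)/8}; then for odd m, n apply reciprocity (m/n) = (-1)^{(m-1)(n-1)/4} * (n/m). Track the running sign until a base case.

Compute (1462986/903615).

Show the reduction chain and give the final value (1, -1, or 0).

(1462986/903615): 1462986 mod 903615 = 559371, so (1462986/903615) = (559371/903615)
flip (559371/903615) -> (903615/559371): both odd, 559371 mod 4 = 3, 903615 mod 4 = 3, so the flip contributes -1; sign now -1
(903615/559371): 903615 mod 559371 = 344244, so (903615/559371) = (344244/559371)
factor out 2^2: 344244 = 2^2·86061; with 559371 mod 8 = 3, (2/559371) = -1; sign now -1; continue with (86061/559371)
flip (86061/559371) -> (559371/86061): both odd, 86061 mod 4 = 1, 559371 mod 4 = 3, so the flip contributes +1; sign now -1
(559371/86061): 559371 mod 86061 = 43005, so (559371/86061) = (43005/86061)
flip (43005/86061) -> (86061/43005): both odd, 43005 mod 4 = 1, 86061 mod 4 = 1, so the flip contributes +1; sign now -1
(86061/43005): 86061 mod 43005 = 51, so (86061/43005) = (51/43005)
flip (51/43005) -> (43005/51): both odd, 51 mod 4 = 3, 43005 mod 4 = 1, so the flip contributes +1; sign now -1
(43005/51): 43005 mod 51 = 12, so (43005/51) = (12/51)
factor out 2^2: 12 = 2^2·3; with 51 mod 8 = 3, (2/51) = -1; sign now -1; continue with (3/51)
flip (3/51) -> (51/3): both odd, 3 mod 4 = 3, 51 mod 4 = 3, so the flip contributes -1; sign now +1
(51/3): 51 mod 3 = 0, so (51/3) = (0/3)
reached (0/3); gcd(a, n) > 1, so (0/3) = 0 and the symbol is 0

0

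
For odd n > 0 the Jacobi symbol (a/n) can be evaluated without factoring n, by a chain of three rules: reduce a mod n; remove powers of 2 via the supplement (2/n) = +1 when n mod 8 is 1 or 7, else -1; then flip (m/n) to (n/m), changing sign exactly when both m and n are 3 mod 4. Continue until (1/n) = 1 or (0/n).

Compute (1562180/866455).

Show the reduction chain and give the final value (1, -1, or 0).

0

(1562180/866455) = (695725/866455)   [reduce mod 866455]
reciprocity: (695725/866455) = +1·(866455/695725) since 695725 mod 4 = 1, 866455 mod 4 = 3; sign now +1
(866455/695725) = (170730/695725)   [reduce mod 695725]
170730 = 2^1·85365; (2/695725) = -1 since 695725 mod 8 = 5, so (170730/695725) = (-1)^1·(85365/695725); sign now -1
reciprocity: (85365/695725) = +1·(695725/85365) since 85365 mod 4 = 1, 695725 mod 4 = 1; sign now -1
(695725/85365) = (12805/85365)   [reduce mod 85365]
reciprocity: (12805/85365) = +1·(85365/12805) since 12805 mod 4 = 1, 85365 mod 4 = 1; sign now -1
(85365/12805) = (8535/12805)   [reduce mod 12805]
reciprocity: (8535/12805) = +1·(12805/8535) since 8535 mod 4 = 3, 12805 mod 4 = 1; sign now -1
(12805/8535) = (4270/8535)   [reduce mod 8535]
4270 = 2^1·2135; (2/8535) = +1 since 8535 mod 8 = 7, so (4270/8535) = (+1)^1·(2135/8535); sign now -1
reciprocity: (2135/8535) = -1·(8535/2135) since 2135 mod 4 = 3, 8535 mod 4 = 3; sign now +1
(8535/2135) = (2130/2135)   [reduce mod 2135]
2130 = 2^1·1065; (2/2135) = +1 since 2135 mod 8 = 7, so (2130/2135) = (+1)^1·(1065/2135); sign now +1
reciprocity: (1065/2135) = +1·(2135/1065) since 1065 mod 4 = 1, 2135 mod 4 = 3; sign now +1
(2135/1065) = (5/1065)   [reduce mod 1065]
reciprocity: (5/1065) = +1·(1065/5) since 5 mod 4 = 1, 1065 mod 4 = 1; sign now +1
(1065/5) = (0/5)   [reduce mod 5]
(0/5) = 0   [gcd(a, n) > 1]; final value = 0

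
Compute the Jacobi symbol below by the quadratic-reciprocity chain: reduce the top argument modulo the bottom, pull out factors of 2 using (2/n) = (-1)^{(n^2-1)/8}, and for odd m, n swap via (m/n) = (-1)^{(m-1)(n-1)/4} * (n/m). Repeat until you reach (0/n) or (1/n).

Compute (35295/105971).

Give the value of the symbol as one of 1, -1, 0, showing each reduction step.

1

reciprocity: (35295/105971) = -1·(105971/35295) since 35295 mod 4 = 3, 105971 mod 4 = 3; sign now -1
(105971/35295) = (86/35295)   [reduce mod 35295]
86 = 2^1·43; (2/35295) = +1 since 35295 mod 8 = 7, so (86/35295) = (+1)^1·(43/35295); sign now -1
reciprocity: (43/35295) = -1·(35295/43) since 43 mod 4 = 3, 35295 mod 4 = 3; sign now +1
(35295/43) = (35/43)   [reduce mod 43]
reciprocity: (35/43) = -1·(43/35) since 35 mod 4 = 3, 43 mod 4 = 3; sign now -1
(43/35) = (8/35)   [reduce mod 35]
8 = 2^3·1; (2/35) = -1 since 35 mod 8 = 3, so (8/35) = (-1)^3·(1/35); sign now +1
(1/35) = 1; final value = sign = +1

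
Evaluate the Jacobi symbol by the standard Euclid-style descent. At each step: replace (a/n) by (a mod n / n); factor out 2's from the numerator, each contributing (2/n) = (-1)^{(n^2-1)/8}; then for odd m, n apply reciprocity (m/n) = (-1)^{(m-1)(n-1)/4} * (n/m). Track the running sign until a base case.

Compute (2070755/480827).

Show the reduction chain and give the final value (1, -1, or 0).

-1

(2070755/480827) = (147447/480827)   [reduce mod 480827]
reciprocity: (147447/480827) = -1·(480827/147447) since 147447 mod 4 = 3, 480827 mod 4 = 3; sign now -1
(480827/147447) = (38486/147447)   [reduce mod 147447]
38486 = 2^1·19243; (2/147447) = +1 since 147447 mod 8 = 7, so (38486/147447) = (+1)^1·(19243/147447); sign now -1
reciprocity: (19243/147447) = -1·(147447/19243) since 19243 mod 4 = 3, 147447 mod 4 = 3; sign now +1
(147447/19243) = (12746/19243)   [reduce mod 19243]
12746 = 2^1·6373; (2/19243) = -1 since 19243 mod 8 = 3, so (12746/19243) = (-1)^1·(6373/19243); sign now -1
reciprocity: (6373/19243) = +1·(19243/6373) since 6373 mod 4 = 1, 19243 mod 4 = 3; sign now -1
(19243/6373) = (124/6373)   [reduce mod 6373]
124 = 2^2·31; (2/6373) = -1 since 6373 mod 8 = 5, so (124/6373) = (-1)^2·(31/6373); sign now -1
reciprocity: (31/6373) = +1·(6373/31) since 31 mod 4 = 3, 6373 mod 4 = 1; sign now -1
(6373/31) = (18/31)   [reduce mod 31]
18 = 2^1·9; (2/31) = +1 since 31 mod 8 = 7, so (18/31) = (+1)^1·(9/31); sign now -1
reciprocity: (9/31) = +1·(31/9) since 9 mod 4 = 1, 31 mod 4 = 3; sign now -1
(31/9) = (4/9)   [reduce mod 9]
4 = 2^2·1; (2/9) = +1 since 9 mod 8 = 1, so (4/9) = (+1)^2·(1/9); sign now -1
(1/9) = 1; final value = sign = -1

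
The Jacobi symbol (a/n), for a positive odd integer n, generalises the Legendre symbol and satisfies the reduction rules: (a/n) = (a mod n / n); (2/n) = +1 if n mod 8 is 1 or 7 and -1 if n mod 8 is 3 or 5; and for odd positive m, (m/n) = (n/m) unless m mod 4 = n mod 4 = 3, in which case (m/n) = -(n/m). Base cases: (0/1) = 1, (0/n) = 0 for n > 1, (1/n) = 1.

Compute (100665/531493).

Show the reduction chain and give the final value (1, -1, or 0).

1

reciprocity: (100665/531493) = +1·(531493/100665) since 100665 mod 4 = 1, 531493 mod 4 = 1; sign now +1
(531493/100665) = (28168/100665)   [reduce mod 100665]
28168 = 2^3·3521; (2/100665) = +1 since 100665 mod 8 = 1, so (28168/100665) = (+1)^3·(3521/100665); sign now +1
reciprocity: (3521/100665) = +1·(100665/3521) since 3521 mod 4 = 1, 100665 mod 4 = 1; sign now +1
(100665/3521) = (2077/3521)   [reduce mod 3521]
reciprocity: (2077/3521) = +1·(3521/2077) since 2077 mod 4 = 1, 3521 mod 4 = 1; sign now +1
(3521/2077) = (1444/2077)   [reduce mod 2077]
1444 = 2^2·361; (2/2077) = -1 since 2077 mod 8 = 5, so (1444/2077) = (-1)^2·(361/2077); sign now +1
reciprocity: (361/2077) = +1·(2077/361) since 361 mod 4 = 1, 2077 mod 4 = 1; sign now +1
(2077/361) = (272/361)   [reduce mod 361]
272 = 2^4·17; (2/361) = +1 since 361 mod 8 = 1, so (272/361) = (+1)^4·(17/361); sign now +1
reciprocity: (17/361) = +1·(361/17) since 17 mod 4 = 1, 361 mod 4 = 1; sign now +1
(361/17) = (4/17)   [reduce mod 17]
4 = 2^2·1; (2/17) = +1 since 17 mod 8 = 1, so (4/17) = (+1)^2·(1/17); sign now +1
(1/17) = 1; final value = sign = +1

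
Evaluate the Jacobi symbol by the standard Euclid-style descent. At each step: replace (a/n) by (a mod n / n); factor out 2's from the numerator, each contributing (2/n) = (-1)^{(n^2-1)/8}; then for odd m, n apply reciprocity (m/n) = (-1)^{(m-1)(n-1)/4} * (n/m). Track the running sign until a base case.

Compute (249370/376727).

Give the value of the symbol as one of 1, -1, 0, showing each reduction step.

-1

factor out 2^1: 249370 = 2^1·124685; with 376727 mod 8 = 7, (2/376727) = +1; sign now +1; continue with (124685/376727)
flip (124685/376727) -> (376727/124685): both odd, 124685 mod 4 = 1, 376727 mod 4 = 3, so the flip contributes +1; sign now +1
(376727/124685): 376727 mod 124685 = 2672, so (376727/124685) = (2672/124685)
factor out 2^4: 2672 = 2^4·167; with 124685 mod 8 = 5, (2/124685) = -1; sign now +1; continue with (167/124685)
flip (167/124685) -> (124685/167): both odd, 167 mod 4 = 3, 124685 mod 4 = 1, so the flip contributes +1; sign now +1
(124685/167): 124685 mod 167 = 103, so (124685/167) = (103/167)
flip (103/167) -> (167/103): both odd, 103 mod 4 = 3, 167 mod 4 = 3, so the flip contributes -1; sign now -1
(167/103): 167 mod 103 = 64, so (167/103) = (64/103)
factor out 2^6: 64 = 2^6·1; with 103 mod 8 = 7, (2/103) = +1; sign now -1; continue with (1/103)
reached (1/103) = 1, so the symbol is -1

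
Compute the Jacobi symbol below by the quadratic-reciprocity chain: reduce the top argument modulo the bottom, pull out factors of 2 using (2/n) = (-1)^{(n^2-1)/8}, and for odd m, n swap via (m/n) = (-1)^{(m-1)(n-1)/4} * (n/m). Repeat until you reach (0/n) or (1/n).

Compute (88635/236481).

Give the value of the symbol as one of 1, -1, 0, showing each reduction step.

reciprocity: (88635/236481) = +1·(236481/88635) since 88635 mod 4 = 3, 236481 mod 4 = 1; sign now +1
(236481/88635) = (59211/88635)   [reduce mod 88635]
reciprocity: (59211/88635) = -1·(88635/59211) since 59211 mod 4 = 3, 88635 mod 4 = 3; sign now -1
(88635/59211) = (29424/59211)   [reduce mod 59211]
29424 = 2^4·1839; (2/59211) = -1 since 59211 mod 8 = 3, so (29424/59211) = (-1)^4·(1839/59211); sign now -1
reciprocity: (1839/59211) = -1·(59211/1839) since 1839 mod 4 = 3, 59211 mod 4 = 3; sign now +1
(59211/1839) = (363/1839)   [reduce mod 1839]
reciprocity: (363/1839) = -1·(1839/363) since 363 mod 4 = 3, 1839 mod 4 = 3; sign now -1
(1839/363) = (24/363)   [reduce mod 363]
24 = 2^3·3; (2/363) = -1 since 363 mod 8 = 3, so (24/363) = (-1)^3·(3/363); sign now +1
reciprocity: (3/363) = -1·(363/3) since 3 mod 4 = 3, 363 mod 4 = 3; sign now -1
(363/3) = (0/3)   [reduce mod 3]
(0/3) = 0   [gcd(a, n) > 1]; final value = 0

0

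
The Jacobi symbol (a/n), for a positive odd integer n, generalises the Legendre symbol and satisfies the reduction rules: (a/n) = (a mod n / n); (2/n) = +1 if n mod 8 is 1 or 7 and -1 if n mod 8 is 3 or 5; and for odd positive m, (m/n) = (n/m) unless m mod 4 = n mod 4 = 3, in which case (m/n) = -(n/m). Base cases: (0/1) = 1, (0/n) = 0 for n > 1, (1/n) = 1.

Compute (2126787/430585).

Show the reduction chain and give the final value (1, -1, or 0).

-1

(2126787/430585): 2126787 mod 430585 = 404447, so (2126787/430585) = (404447/430585)
flip (404447/430585) -> (430585/404447): both odd, 404447 mod 4 = 3, 430585 mod 4 = 1, so the flip contributes +1; sign now +1
(430585/404447): 430585 mod 404447 = 26138, so (430585/404447) = (26138/404447)
factor out 2^1: 26138 = 2^1·13069; with 404447 mod 8 = 7, (2/404447) = +1; sign now +1; continue with (13069/404447)
flip (13069/404447) -> (404447/13069): both odd, 13069 mod 4 = 1, 404447 mod 4 = 3, so the flip contributes +1; sign now +1
(404447/13069): 404447 mod 13069 = 12377, so (404447/13069) = (12377/13069)
flip (12377/13069) -> (13069/12377): both odd, 12377 mod 4 = 1, 13069 mod 4 = 1, so the flip contributes +1; sign now +1
(13069/12377): 13069 mod 12377 = 692, so (13069/12377) = (692/12377)
factor out 2^2: 692 = 2^2·173; with 12377 mod 8 = 1, (2/12377) = +1; sign now +1; continue with (173/12377)
flip (173/12377) -> (12377/173): both odd, 173 mod 4 = 1, 12377 mod 4 = 1, so the flip contributes +1; sign now +1
(12377/173): 12377 mod 173 = 94, so (12377/173) = (94/173)
factor out 2^1: 94 = 2^1·47; with 173 mod 8 = 5, (2/173) = -1; sign now -1; continue with (47/173)
flip (47/173) -> (173/47): both odd, 47 mod 4 = 3, 173 mod 4 = 1, so the flip contributes +1; sign now -1
(173/47): 173 mod 47 = 32, so (173/47) = (32/47)
factor out 2^5: 32 = 2^5·1; with 47 mod 8 = 7, (2/47) = +1; sign now -1; continue with (1/47)
reached (1/47) = 1, so the symbol is -1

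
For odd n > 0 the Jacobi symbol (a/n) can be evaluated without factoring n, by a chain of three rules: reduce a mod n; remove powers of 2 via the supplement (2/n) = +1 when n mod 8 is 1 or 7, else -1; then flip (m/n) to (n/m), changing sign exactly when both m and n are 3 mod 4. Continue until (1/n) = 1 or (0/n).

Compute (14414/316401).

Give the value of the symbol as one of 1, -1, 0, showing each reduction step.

1

14414 = 2^1·7207; (2/316401) = +1 since 316401 mod 8 = 1, so (14414/316401) = (+1)^1·(7207/316401); sign now +1
reciprocity: (7207/316401) = +1·(316401/7207) since 7207 mod 4 = 3, 316401 mod 4 = 1; sign now +1
(316401/7207) = (6500/7207)   [reduce mod 7207]
6500 = 2^2·1625; (2/7207) = +1 since 7207 mod 8 = 7, so (6500/7207) = (+1)^2·(1625/7207); sign now +1
reciprocity: (1625/7207) = +1·(7207/1625) since 1625 mod 4 = 1, 7207 mod 4 = 3; sign now +1
(7207/1625) = (707/1625)   [reduce mod 1625]
reciprocity: (707/1625) = +1·(1625/707) since 707 mod 4 = 3, 1625 mod 4 = 1; sign now +1
(1625/707) = (211/707)   [reduce mod 707]
reciprocity: (211/707) = -1·(707/211) since 211 mod 4 = 3, 707 mod 4 = 3; sign now -1
(707/211) = (74/211)   [reduce mod 211]
74 = 2^1·37; (2/211) = -1 since 211 mod 8 = 3, so (74/211) = (-1)^1·(37/211); sign now +1
reciprocity: (37/211) = +1·(211/37) since 37 mod 4 = 1, 211 mod 4 = 3; sign now +1
(211/37) = (26/37)   [reduce mod 37]
26 = 2^1·13; (2/37) = -1 since 37 mod 8 = 5, so (26/37) = (-1)^1·(13/37); sign now -1
reciprocity: (13/37) = +1·(37/13) since 13 mod 4 = 1, 37 mod 4 = 1; sign now -1
(37/13) = (11/13)   [reduce mod 13]
reciprocity: (11/13) = +1·(13/11) since 11 mod 4 = 3, 13 mod 4 = 1; sign now -1
(13/11) = (2/11)   [reduce mod 11]
2 = 2^1·1; (2/11) = -1 since 11 mod 8 = 3, so (2/11) = (-1)^1·(1/11); sign now +1
(1/11) = 1; final value = sign = +1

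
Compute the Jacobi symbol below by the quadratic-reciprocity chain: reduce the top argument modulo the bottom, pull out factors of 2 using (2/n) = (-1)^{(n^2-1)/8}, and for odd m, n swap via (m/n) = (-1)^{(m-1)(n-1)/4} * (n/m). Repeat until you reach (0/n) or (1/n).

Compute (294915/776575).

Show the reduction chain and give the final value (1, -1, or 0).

0

reciprocity: (294915/776575) = -1·(776575/294915) since 294915 mod 4 = 3, 776575 mod 4 = 3; sign now -1
(776575/294915) = (186745/294915)   [reduce mod 294915]
reciprocity: (186745/294915) = +1·(294915/186745) since 186745 mod 4 = 1, 294915 mod 4 = 3; sign now -1
(294915/186745) = (108170/186745)   [reduce mod 186745]
108170 = 2^1·54085; (2/186745) = +1 since 186745 mod 8 = 1, so (108170/186745) = (+1)^1·(54085/186745); sign now -1
reciprocity: (54085/186745) = +1·(186745/54085) since 54085 mod 4 = 1, 186745 mod 4 = 1; sign now -1
(186745/54085) = (24490/54085)   [reduce mod 54085]
24490 = 2^1·12245; (2/54085) = -1 since 54085 mod 8 = 5, so (24490/54085) = (-1)^1·(12245/54085); sign now +1
reciprocity: (12245/54085) = +1·(54085/12245) since 12245 mod 4 = 1, 54085 mod 4 = 1; sign now +1
(54085/12245) = (5105/12245)   [reduce mod 12245]
reciprocity: (5105/12245) = +1·(12245/5105) since 5105 mod 4 = 1, 12245 mod 4 = 1; sign now +1
(12245/5105) = (2035/5105)   [reduce mod 5105]
reciprocity: (2035/5105) = +1·(5105/2035) since 2035 mod 4 = 3, 5105 mod 4 = 1; sign now +1
(5105/2035) = (1035/2035)   [reduce mod 2035]
reciprocity: (1035/2035) = -1·(2035/1035) since 1035 mod 4 = 3, 2035 mod 4 = 3; sign now -1
(2035/1035) = (1000/1035)   [reduce mod 1035]
1000 = 2^3·125; (2/1035) = -1 since 1035 mod 8 = 3, so (1000/1035) = (-1)^3·(125/1035); sign now +1
reciprocity: (125/1035) = +1·(1035/125) since 125 mod 4 = 1, 1035 mod 4 = 3; sign now +1
(1035/125) = (35/125)   [reduce mod 125]
reciprocity: (35/125) = +1·(125/35) since 35 mod 4 = 3, 125 mod 4 = 1; sign now +1
(125/35) = (20/35)   [reduce mod 35]
20 = 2^2·5; (2/35) = -1 since 35 mod 8 = 3, so (20/35) = (-1)^2·(5/35); sign now +1
reciprocity: (5/35) = +1·(35/5) since 5 mod 4 = 1, 35 mod 4 = 3; sign now +1
(35/5) = (0/5)   [reduce mod 5]
(0/5) = 0   [gcd(a, n) > 1]; final value = 0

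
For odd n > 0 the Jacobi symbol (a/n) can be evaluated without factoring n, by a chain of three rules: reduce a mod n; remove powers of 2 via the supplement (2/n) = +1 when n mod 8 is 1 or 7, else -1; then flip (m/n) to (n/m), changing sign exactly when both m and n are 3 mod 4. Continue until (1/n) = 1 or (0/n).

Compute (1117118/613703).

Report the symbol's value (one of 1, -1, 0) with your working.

0

(1117118/613703): 1117118 mod 613703 = 503415, so (1117118/613703) = (503415/613703)
flip (503415/613703) -> (613703/503415): both odd, 503415 mod 4 = 3, 613703 mod 4 = 3, so the flip contributes -1; sign now -1
(613703/503415): 613703 mod 503415 = 110288, so (613703/503415) = (110288/503415)
factor out 2^4: 110288 = 2^4·6893; with 503415 mod 8 = 7, (2/503415) = +1; sign now -1; continue with (6893/503415)
flip (6893/503415) -> (503415/6893): both odd, 6893 mod 4 = 1, 503415 mod 4 = 3, so the flip contributes +1; sign now -1
(503415/6893): 503415 mod 6893 = 226, so (503415/6893) = (226/6893)
factor out 2^1: 226 = 2^1·113; with 6893 mod 8 = 5, (2/6893) = -1; sign now +1; continue with (113/6893)
flip (113/6893) -> (6893/113): both odd, 113 mod 4 = 1, 6893 mod 4 = 1, so the flip contributes +1; sign now +1
(6893/113): 6893 mod 113 = 0, so (6893/113) = (0/113)
reached (0/113); gcd(a, n) > 1, so (0/113) = 0 and the symbol is 0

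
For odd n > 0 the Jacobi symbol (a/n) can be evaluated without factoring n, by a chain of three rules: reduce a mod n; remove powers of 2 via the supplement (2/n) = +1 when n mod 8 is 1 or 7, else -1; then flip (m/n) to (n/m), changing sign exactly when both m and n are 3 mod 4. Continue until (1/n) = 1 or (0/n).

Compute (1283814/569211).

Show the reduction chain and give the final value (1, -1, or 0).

(1283814/569211) = (145392/569211)   [reduce mod 569211]
145392 = 2^4·9087; (2/569211) = -1 since 569211 mod 8 = 3, so (145392/569211) = (-1)^4·(9087/569211); sign now +1
reciprocity: (9087/569211) = -1·(569211/9087) since 9087 mod 4 = 3, 569211 mod 4 = 3; sign now -1
(569211/9087) = (5817/9087)   [reduce mod 9087]
reciprocity: (5817/9087) = +1·(9087/5817) since 5817 mod 4 = 1, 9087 mod 4 = 3; sign now -1
(9087/5817) = (3270/5817)   [reduce mod 5817]
3270 = 2^1·1635; (2/5817) = +1 since 5817 mod 8 = 1, so (3270/5817) = (+1)^1·(1635/5817); sign now -1
reciprocity: (1635/5817) = +1·(5817/1635) since 1635 mod 4 = 3, 5817 mod 4 = 1; sign now -1
(5817/1635) = (912/1635)   [reduce mod 1635]
912 = 2^4·57; (2/1635) = -1 since 1635 mod 8 = 3, so (912/1635) = (-1)^4·(57/1635); sign now -1
reciprocity: (57/1635) = +1·(1635/57) since 57 mod 4 = 1, 1635 mod 4 = 3; sign now -1
(1635/57) = (39/57)   [reduce mod 57]
reciprocity: (39/57) = +1·(57/39) since 39 mod 4 = 3, 57 mod 4 = 1; sign now -1
(57/39) = (18/39)   [reduce mod 39]
18 = 2^1·9; (2/39) = +1 since 39 mod 8 = 7, so (18/39) = (+1)^1·(9/39); sign now -1
reciprocity: (9/39) = +1·(39/9) since 9 mod 4 = 1, 39 mod 4 = 3; sign now -1
(39/9) = (3/9)   [reduce mod 9]
reciprocity: (3/9) = +1·(9/3) since 3 mod 4 = 3, 9 mod 4 = 1; sign now -1
(9/3) = (0/3)   [reduce mod 3]
(0/3) = 0   [gcd(a, n) > 1]; final value = 0

0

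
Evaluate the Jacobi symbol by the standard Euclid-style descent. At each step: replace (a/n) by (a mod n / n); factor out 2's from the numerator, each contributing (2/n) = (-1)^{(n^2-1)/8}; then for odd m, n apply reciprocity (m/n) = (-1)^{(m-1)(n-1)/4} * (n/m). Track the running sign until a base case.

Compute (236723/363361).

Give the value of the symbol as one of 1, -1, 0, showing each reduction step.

1

reciprocity: (236723/363361) = +1·(363361/236723) since 236723 mod 4 = 3, 363361 mod 4 = 1; sign now +1
(363361/236723) = (126638/236723)   [reduce mod 236723]
126638 = 2^1·63319; (2/236723) = -1 since 236723 mod 8 = 3, so (126638/236723) = (-1)^1·(63319/236723); sign now -1
reciprocity: (63319/236723) = -1·(236723/63319) since 63319 mod 4 = 3, 236723 mod 4 = 3; sign now +1
(236723/63319) = (46766/63319)   [reduce mod 63319]
46766 = 2^1·23383; (2/63319) = +1 since 63319 mod 8 = 7, so (46766/63319) = (+1)^1·(23383/63319); sign now +1
reciprocity: (23383/63319) = -1·(63319/23383) since 23383 mod 4 = 3, 63319 mod 4 = 3; sign now -1
(63319/23383) = (16553/23383)   [reduce mod 23383]
reciprocity: (16553/23383) = +1·(23383/16553) since 16553 mod 4 = 1, 23383 mod 4 = 3; sign now -1
(23383/16553) = (6830/16553)   [reduce mod 16553]
6830 = 2^1·3415; (2/16553) = +1 since 16553 mod 8 = 1, so (6830/16553) = (+1)^1·(3415/16553); sign now -1
reciprocity: (3415/16553) = +1·(16553/3415) since 3415 mod 4 = 3, 16553 mod 4 = 1; sign now -1
(16553/3415) = (2893/3415)   [reduce mod 3415]
reciprocity: (2893/3415) = +1·(3415/2893) since 2893 mod 4 = 1, 3415 mod 4 = 3; sign now -1
(3415/2893) = (522/2893)   [reduce mod 2893]
522 = 2^1·261; (2/2893) = -1 since 2893 mod 8 = 5, so (522/2893) = (-1)^1·(261/2893); sign now +1
reciprocity: (261/2893) = +1·(2893/261) since 261 mod 4 = 1, 2893 mod 4 = 1; sign now +1
(2893/261) = (22/261)   [reduce mod 261]
22 = 2^1·11; (2/261) = -1 since 261 mod 8 = 5, so (22/261) = (-1)^1·(11/261); sign now -1
reciprocity: (11/261) = +1·(261/11) since 11 mod 4 = 3, 261 mod 4 = 1; sign now -1
(261/11) = (8/11)   [reduce mod 11]
8 = 2^3·1; (2/11) = -1 since 11 mod 8 = 3, so (8/11) = (-1)^3·(1/11); sign now +1
(1/11) = 1; final value = sign = +1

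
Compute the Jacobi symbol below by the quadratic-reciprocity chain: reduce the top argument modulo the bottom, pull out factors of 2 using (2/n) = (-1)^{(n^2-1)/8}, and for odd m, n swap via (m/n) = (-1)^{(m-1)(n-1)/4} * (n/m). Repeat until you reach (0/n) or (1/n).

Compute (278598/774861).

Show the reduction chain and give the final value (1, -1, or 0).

factor out 2^1: 278598 = 2^1·139299; with 774861 mod 8 = 5, (2/774861) = -1; sign now -1; continue with (139299/774861)
flip (139299/774861) -> (774861/139299): both odd, 139299 mod 4 = 3, 774861 mod 4 = 1, so the flip contributes +1; sign now -1
(774861/139299): 774861 mod 139299 = 78366, so (774861/139299) = (78366/139299)
factor out 2^1: 78366 = 2^1·39183; with 139299 mod 8 = 3, (2/139299) = -1; sign now +1; continue with (39183/139299)
flip (39183/139299) -> (139299/39183): both odd, 39183 mod 4 = 3, 139299 mod 4 = 3, so the flip contributes -1; sign now -1
(139299/39183): 139299 mod 39183 = 21750, so (139299/39183) = (21750/39183)
factor out 2^1: 21750 = 2^1·10875; with 39183 mod 8 = 7, (2/39183) = +1; sign now -1; continue with (10875/39183)
flip (10875/39183) -> (39183/10875): both odd, 10875 mod 4 = 3, 39183 mod 4 = 3, so the flip contributes -1; sign now +1
(39183/10875): 39183 mod 10875 = 6558, so (39183/10875) = (6558/10875)
factor out 2^1: 6558 = 2^1·3279; with 10875 mod 8 = 3, (2/10875) = -1; sign now -1; continue with (3279/10875)
flip (3279/10875) -> (10875/3279): both odd, 3279 mod 4 = 3, 10875 mod 4 = 3, so the flip contributes -1; sign now +1
(10875/3279): 10875 mod 3279 = 1038, so (10875/3279) = (1038/3279)
factor out 2^1: 1038 = 2^1·519; with 3279 mod 8 = 7, (2/3279) = +1; sign now +1; continue with (519/3279)
flip (519/3279) -> (3279/519): both odd, 519 mod 4 = 3, 3279 mod 4 = 3, so the flip contributes -1; sign now -1
(3279/519): 3279 mod 519 = 165, so (3279/519) = (165/519)
flip (165/519) -> (519/165): both odd, 165 mod 4 = 1, 519 mod 4 = 3, so the flip contributes +1; sign now -1
(519/165): 519 mod 165 = 24, so (519/165) = (24/165)
factor out 2^3: 24 = 2^3·3; with 165 mod 8 = 5, (2/165) = -1; sign now +1; continue with (3/165)
flip (3/165) -> (165/3): both odd, 3 mod 4 = 3, 165 mod 4 = 1, so the flip contributes +1; sign now +1
(165/3): 165 mod 3 = 0, so (165/3) = (0/3)
reached (0/3); gcd(a, n) > 1, so (0/3) = 0 and the symbol is 0

0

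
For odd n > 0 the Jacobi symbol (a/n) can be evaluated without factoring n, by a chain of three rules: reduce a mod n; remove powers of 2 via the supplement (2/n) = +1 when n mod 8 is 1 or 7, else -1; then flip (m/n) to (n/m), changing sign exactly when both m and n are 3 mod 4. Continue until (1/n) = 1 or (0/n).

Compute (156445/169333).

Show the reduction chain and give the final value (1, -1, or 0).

1

reciprocity: (156445/169333) = +1·(169333/156445) since 156445 mod 4 = 1, 169333 mod 4 = 1; sign now +1
(169333/156445) = (12888/156445)   [reduce mod 156445]
12888 = 2^3·1611; (2/156445) = -1 since 156445 mod 8 = 5, so (12888/156445) = (-1)^3·(1611/156445); sign now -1
reciprocity: (1611/156445) = +1·(156445/1611) since 1611 mod 4 = 3, 156445 mod 4 = 1; sign now -1
(156445/1611) = (178/1611)   [reduce mod 1611]
178 = 2^1·89; (2/1611) = -1 since 1611 mod 8 = 3, so (178/1611) = (-1)^1·(89/1611); sign now +1
reciprocity: (89/1611) = +1·(1611/89) since 89 mod 4 = 1, 1611 mod 4 = 3; sign now +1
(1611/89) = (9/89)   [reduce mod 89]
reciprocity: (9/89) = +1·(89/9) since 9 mod 4 = 1, 89 mod 4 = 1; sign now +1
(89/9) = (8/9)   [reduce mod 9]
8 = 2^3·1; (2/9) = +1 since 9 mod 8 = 1, so (8/9) = (+1)^3·(1/9); sign now +1
(1/9) = 1; final value = sign = +1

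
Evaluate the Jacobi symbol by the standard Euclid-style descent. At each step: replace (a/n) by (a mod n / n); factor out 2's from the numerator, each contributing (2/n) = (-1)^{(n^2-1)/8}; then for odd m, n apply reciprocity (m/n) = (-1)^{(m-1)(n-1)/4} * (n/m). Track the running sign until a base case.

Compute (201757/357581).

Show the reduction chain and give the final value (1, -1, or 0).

-1

flip (201757/357581) -> (357581/201757): both odd, 201757 mod 4 = 1, 357581 mod 4 = 1, so the flip contributes +1; sign now +1
(357581/201757): 357581 mod 201757 = 155824, so (357581/201757) = (155824/201757)
factor out 2^4: 155824 = 2^4·9739; with 201757 mod 8 = 5, (2/201757) = -1; sign now +1; continue with (9739/201757)
flip (9739/201757) -> (201757/9739): both odd, 9739 mod 4 = 3, 201757 mod 4 = 1, so the flip contributes +1; sign now +1
(201757/9739): 201757 mod 9739 = 6977, so (201757/9739) = (6977/9739)
flip (6977/9739) -> (9739/6977): both odd, 6977 mod 4 = 1, 9739 mod 4 = 3, so the flip contributes +1; sign now +1
(9739/6977): 9739 mod 6977 = 2762, so (9739/6977) = (2762/6977)
factor out 2^1: 2762 = 2^1·1381; with 6977 mod 8 = 1, (2/6977) = +1; sign now +1; continue with (1381/6977)
flip (1381/6977) -> (6977/1381): both odd, 1381 mod 4 = 1, 6977 mod 4 = 1, so the flip contributes +1; sign now +1
(6977/1381): 6977 mod 1381 = 72, so (6977/1381) = (72/1381)
factor out 2^3: 72 = 2^3·9; with 1381 mod 8 = 5, (2/1381) = -1; sign now -1; continue with (9/1381)
flip (9/1381) -> (1381/9): both odd, 9 mod 4 = 1, 1381 mod 4 = 1, so the flip contributes +1; sign now -1
(1381/9): 1381 mod 9 = 4, so (1381/9) = (4/9)
factor out 2^2: 4 = 2^2·1; with 9 mod 8 = 1, (2/9) = +1; sign now -1; continue with (1/9)
reached (1/9) = 1, so the symbol is -1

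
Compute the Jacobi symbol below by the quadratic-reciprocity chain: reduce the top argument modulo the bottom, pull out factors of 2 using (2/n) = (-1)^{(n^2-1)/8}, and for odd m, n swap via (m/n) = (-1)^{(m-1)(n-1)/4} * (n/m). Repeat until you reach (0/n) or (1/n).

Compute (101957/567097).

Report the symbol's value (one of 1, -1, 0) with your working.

reciprocity: (101957/567097) = +1·(567097/101957) since 101957 mod 4 = 1, 567097 mod 4 = 1; sign now +1
(567097/101957) = (57312/101957)   [reduce mod 101957]
57312 = 2^5·1791; (2/101957) = -1 since 101957 mod 8 = 5, so (57312/101957) = (-1)^5·(1791/101957); sign now -1
reciprocity: (1791/101957) = +1·(101957/1791) since 1791 mod 4 = 3, 101957 mod 4 = 1; sign now -1
(101957/1791) = (1661/1791)   [reduce mod 1791]
reciprocity: (1661/1791) = +1·(1791/1661) since 1661 mod 4 = 1, 1791 mod 4 = 3; sign now -1
(1791/1661) = (130/1661)   [reduce mod 1661]
130 = 2^1·65; (2/1661) = -1 since 1661 mod 8 = 5, so (130/1661) = (-1)^1·(65/1661); sign now +1
reciprocity: (65/1661) = +1·(1661/65) since 65 mod 4 = 1, 1661 mod 4 = 1; sign now +1
(1661/65) = (36/65)   [reduce mod 65]
36 = 2^2·9; (2/65) = +1 since 65 mod 8 = 1, so (36/65) = (+1)^2·(9/65); sign now +1
reciprocity: (9/65) = +1·(65/9) since 9 mod 4 = 1, 65 mod 4 = 1; sign now +1
(65/9) = (2/9)   [reduce mod 9]
2 = 2^1·1; (2/9) = +1 since 9 mod 8 = 1, so (2/9) = (+1)^1·(1/9); sign now +1
(1/9) = 1; final value = sign = +1

1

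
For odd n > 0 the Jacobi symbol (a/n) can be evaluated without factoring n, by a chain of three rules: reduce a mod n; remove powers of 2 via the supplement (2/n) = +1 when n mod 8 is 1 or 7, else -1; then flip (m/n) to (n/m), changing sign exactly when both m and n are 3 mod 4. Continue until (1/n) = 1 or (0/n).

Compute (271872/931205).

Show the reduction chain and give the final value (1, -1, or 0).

271872 = 2^9·531; (2/931205) = -1 since 931205 mod 8 = 5, so (271872/931205) = (-1)^9·(531/931205); sign now -1
reciprocity: (531/931205) = +1·(931205/531) since 531 mod 4 = 3, 931205 mod 4 = 1; sign now -1
(931205/531) = (362/531)   [reduce mod 531]
362 = 2^1·181; (2/531) = -1 since 531 mod 8 = 3, so (362/531) = (-1)^1·(181/531); sign now +1
reciprocity: (181/531) = +1·(531/181) since 181 mod 4 = 1, 531 mod 4 = 3; sign now +1
(531/181) = (169/181)   [reduce mod 181]
reciprocity: (169/181) = +1·(181/169) since 169 mod 4 = 1, 181 mod 4 = 1; sign now +1
(181/169) = (12/169)   [reduce mod 169]
12 = 2^2·3; (2/169) = +1 since 169 mod 8 = 1, so (12/169) = (+1)^2·(3/169); sign now +1
reciprocity: (3/169) = +1·(169/3) since 3 mod 4 = 3, 169 mod 4 = 1; sign now +1
(169/3) = (1/3)   [reduce mod 3]
(1/3) = 1; final value = sign = +1

1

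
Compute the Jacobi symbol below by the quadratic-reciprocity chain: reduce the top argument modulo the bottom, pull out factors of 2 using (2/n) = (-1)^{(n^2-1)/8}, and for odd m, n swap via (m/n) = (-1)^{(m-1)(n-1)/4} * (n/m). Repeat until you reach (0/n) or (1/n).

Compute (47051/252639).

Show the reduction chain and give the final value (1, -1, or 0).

-1

flip (47051/252639) -> (252639/47051): both odd, 47051 mod 4 = 3, 252639 mod 4 = 3, so the flip contributes -1; sign now -1
(252639/47051): 252639 mod 47051 = 17384, so (252639/47051) = (17384/47051)
factor out 2^3: 17384 = 2^3·2173; with 47051 mod 8 = 3, (2/47051) = -1; sign now +1; continue with (2173/47051)
flip (2173/47051) -> (47051/2173): both odd, 2173 mod 4 = 1, 47051 mod 4 = 3, so the flip contributes +1; sign now +1
(47051/2173): 47051 mod 2173 = 1418, so (47051/2173) = (1418/2173)
factor out 2^1: 1418 = 2^1·709; with 2173 mod 8 = 5, (2/2173) = -1; sign now -1; continue with (709/2173)
flip (709/2173) -> (2173/709): both odd, 709 mod 4 = 1, 2173 mod 4 = 1, so the flip contributes +1; sign now -1
(2173/709): 2173 mod 709 = 46, so (2173/709) = (46/709)
factor out 2^1: 46 = 2^1·23; with 709 mod 8 = 5, (2/709) = -1; sign now +1; continue with (23/709)
flip (23/709) -> (709/23): both odd, 23 mod 4 = 3, 709 mod 4 = 1, so the flip contributes +1; sign now +1
(709/23): 709 mod 23 = 19, so (709/23) = (19/23)
flip (19/23) -> (23/19): both odd, 19 mod 4 = 3, 23 mod 4 = 3, so the flip contributes -1; sign now -1
(23/19): 23 mod 19 = 4, so (23/19) = (4/19)
factor out 2^2: 4 = 2^2·1; with 19 mod 8 = 3, (2/19) = -1; sign now -1; continue with (1/19)
reached (1/19) = 1, so the symbol is -1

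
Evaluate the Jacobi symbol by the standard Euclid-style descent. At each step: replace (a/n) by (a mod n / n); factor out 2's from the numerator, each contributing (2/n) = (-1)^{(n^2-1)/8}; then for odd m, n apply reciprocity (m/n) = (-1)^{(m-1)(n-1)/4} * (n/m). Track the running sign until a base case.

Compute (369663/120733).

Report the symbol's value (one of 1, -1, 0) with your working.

-1

(369663/120733): 369663 mod 120733 = 7464, so (369663/120733) = (7464/120733)
factor out 2^3: 7464 = 2^3·933; with 120733 mod 8 = 5, (2/120733) = -1; sign now -1; continue with (933/120733)
flip (933/120733) -> (120733/933): both odd, 933 mod 4 = 1, 120733 mod 4 = 1, so the flip contributes +1; sign now -1
(120733/933): 120733 mod 933 = 376, so (120733/933) = (376/933)
factor out 2^3: 376 = 2^3·47; with 933 mod 8 = 5, (2/933) = -1; sign now +1; continue with (47/933)
flip (47/933) -> (933/47): both odd, 47 mod 4 = 3, 933 mod 4 = 1, so the flip contributes +1; sign now +1
(933/47): 933 mod 47 = 40, so (933/47) = (40/47)
factor out 2^3: 40 = 2^3·5; with 47 mod 8 = 7, (2/47) = +1; sign now +1; continue with (5/47)
flip (5/47) -> (47/5): both odd, 5 mod 4 = 1, 47 mod 4 = 3, so the flip contributes +1; sign now +1
(47/5): 47 mod 5 = 2, so (47/5) = (2/5)
factor out 2^1: 2 = 2^1·1; with 5 mod 8 = 5, (2/5) = -1; sign now -1; continue with (1/5)
reached (1/5) = 1, so the symbol is -1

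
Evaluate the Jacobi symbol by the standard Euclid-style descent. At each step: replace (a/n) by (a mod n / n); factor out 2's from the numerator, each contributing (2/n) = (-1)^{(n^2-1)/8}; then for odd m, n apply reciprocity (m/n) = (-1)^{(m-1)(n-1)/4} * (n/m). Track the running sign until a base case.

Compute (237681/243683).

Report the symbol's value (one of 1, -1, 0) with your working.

1

reciprocity: (237681/243683) = +1·(243683/237681) since 237681 mod 4 = 1, 243683 mod 4 = 3; sign now +1
(243683/237681) = (6002/237681)   [reduce mod 237681]
6002 = 2^1·3001; (2/237681) = +1 since 237681 mod 8 = 1, so (6002/237681) = (+1)^1·(3001/237681); sign now +1
reciprocity: (3001/237681) = +1·(237681/3001) since 3001 mod 4 = 1, 237681 mod 4 = 1; sign now +1
(237681/3001) = (602/3001)   [reduce mod 3001]
602 = 2^1·301; (2/3001) = +1 since 3001 mod 8 = 1, so (602/3001) = (+1)^1·(301/3001); sign now +1
reciprocity: (301/3001) = +1·(3001/301) since 301 mod 4 = 1, 3001 mod 4 = 1; sign now +1
(3001/301) = (292/301)   [reduce mod 301]
292 = 2^2·73; (2/301) = -1 since 301 mod 8 = 5, so (292/301) = (-1)^2·(73/301); sign now +1
reciprocity: (73/301) = +1·(301/73) since 73 mod 4 = 1, 301 mod 4 = 1; sign now +1
(301/73) = (9/73)   [reduce mod 73]
reciprocity: (9/73) = +1·(73/9) since 9 mod 4 = 1, 73 mod 4 = 1; sign now +1
(73/9) = (1/9)   [reduce mod 9]
(1/9) = 1; final value = sign = +1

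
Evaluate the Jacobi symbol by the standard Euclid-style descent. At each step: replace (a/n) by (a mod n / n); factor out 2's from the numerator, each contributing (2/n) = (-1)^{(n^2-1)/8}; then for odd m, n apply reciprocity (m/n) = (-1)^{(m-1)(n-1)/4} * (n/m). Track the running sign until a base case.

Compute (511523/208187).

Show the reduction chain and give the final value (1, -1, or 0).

(511523/208187) = (95149/208187)   [reduce mod 208187]
reciprocity: (95149/208187) = +1·(208187/95149) since 95149 mod 4 = 1, 208187 mod 4 = 3; sign now +1
(208187/95149) = (17889/95149)   [reduce mod 95149]
reciprocity: (17889/95149) = +1·(95149/17889) since 17889 mod 4 = 1, 95149 mod 4 = 1; sign now +1
(95149/17889) = (5704/17889)   [reduce mod 17889]
5704 = 2^3·713; (2/17889) = +1 since 17889 mod 8 = 1, so (5704/17889) = (+1)^3·(713/17889); sign now +1
reciprocity: (713/17889) = +1·(17889/713) since 713 mod 4 = 1, 17889 mod 4 = 1; sign now +1
(17889/713) = (64/713)   [reduce mod 713]
64 = 2^6·1; (2/713) = +1 since 713 mod 8 = 1, so (64/713) = (+1)^6·(1/713); sign now +1
(1/713) = 1; final value = sign = +1

1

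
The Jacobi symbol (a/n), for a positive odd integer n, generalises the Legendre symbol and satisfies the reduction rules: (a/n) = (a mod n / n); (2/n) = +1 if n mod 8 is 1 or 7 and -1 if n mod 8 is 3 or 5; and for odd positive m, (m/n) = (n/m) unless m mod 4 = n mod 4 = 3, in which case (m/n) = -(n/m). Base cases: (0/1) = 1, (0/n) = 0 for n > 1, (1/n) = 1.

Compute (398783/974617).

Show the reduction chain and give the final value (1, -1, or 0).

reciprocity: (398783/974617) = +1·(974617/398783) since 398783 mod 4 = 3, 974617 mod 4 = 1; sign now +1
(974617/398783) = (177051/398783)   [reduce mod 398783]
reciprocity: (177051/398783) = -1·(398783/177051) since 177051 mod 4 = 3, 398783 mod 4 = 3; sign now -1
(398783/177051) = (44681/177051)   [reduce mod 177051]
reciprocity: (44681/177051) = +1·(177051/44681) since 44681 mod 4 = 1, 177051 mod 4 = 3; sign now -1
(177051/44681) = (43008/44681)   [reduce mod 44681]
43008 = 2^11·21; (2/44681) = +1 since 44681 mod 8 = 1, so (43008/44681) = (+1)^11·(21/44681); sign now -1
reciprocity: (21/44681) = +1·(44681/21) since 21 mod 4 = 1, 44681 mod 4 = 1; sign now -1
(44681/21) = (14/21)   [reduce mod 21]
14 = 2^1·7; (2/21) = -1 since 21 mod 8 = 5, so (14/21) = (-1)^1·(7/21); sign now +1
reciprocity: (7/21) = +1·(21/7) since 7 mod 4 = 3, 21 mod 4 = 1; sign now +1
(21/7) = (0/7)   [reduce mod 7]
(0/7) = 0   [gcd(a, n) > 1]; final value = 0

0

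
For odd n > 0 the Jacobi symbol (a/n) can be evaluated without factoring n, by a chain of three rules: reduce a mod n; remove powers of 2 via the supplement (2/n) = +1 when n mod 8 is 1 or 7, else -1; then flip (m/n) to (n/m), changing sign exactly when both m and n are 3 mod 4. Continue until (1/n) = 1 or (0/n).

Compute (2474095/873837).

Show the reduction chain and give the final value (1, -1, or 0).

(2474095/873837): 2474095 mod 873837 = 726421, so (2474095/873837) = (726421/873837)
flip (726421/873837) -> (873837/726421): both odd, 726421 mod 4 = 1, 873837 mod 4 = 1, so the flip contributes +1; sign now +1
(873837/726421): 873837 mod 726421 = 147416, so (873837/726421) = (147416/726421)
factor out 2^3: 147416 = 2^3·18427; with 726421 mod 8 = 5, (2/726421) = -1; sign now -1; continue with (18427/726421)
flip (18427/726421) -> (726421/18427): both odd, 18427 mod 4 = 3, 726421 mod 4 = 1, so the flip contributes +1; sign now -1
(726421/18427): 726421 mod 18427 = 7768, so (726421/18427) = (7768/18427)
factor out 2^3: 7768 = 2^3·971; with 18427 mod 8 = 3, (2/18427) = -1; sign now +1; continue with (971/18427)
flip (971/18427) -> (18427/971): both odd, 971 mod 4 = 3, 18427 mod 4 = 3, so the flip contributes -1; sign now -1
(18427/971): 18427 mod 971 = 949, so (18427/971) = (949/971)
flip (949/971) -> (971/949): both odd, 949 mod 4 = 1, 971 mod 4 = 3, so the flip contributes +1; sign now -1
(971/949): 971 mod 949 = 22, so (971/949) = (22/949)
factor out 2^1: 22 = 2^1·11; with 949 mod 8 = 5, (2/949) = -1; sign now +1; continue with (11/949)
flip (11/949) -> (949/11): both odd, 11 mod 4 = 3, 949 mod 4 = 1, so the flip contributes +1; sign now +1
(949/11): 949 mod 11 = 3, so (949/11) = (3/11)
flip (3/11) -> (11/3): both odd, 3 mod 4 = 3, 11 mod 4 = 3, so the flip contributes -1; sign now -1
(11/3): 11 mod 3 = 2, so (11/3) = (2/3)
factor out 2^1: 2 = 2^1·1; with 3 mod 8 = 3, (2/3) = -1; sign now +1; continue with (1/3)
reached (1/3) = 1, so the symbol is +1

1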